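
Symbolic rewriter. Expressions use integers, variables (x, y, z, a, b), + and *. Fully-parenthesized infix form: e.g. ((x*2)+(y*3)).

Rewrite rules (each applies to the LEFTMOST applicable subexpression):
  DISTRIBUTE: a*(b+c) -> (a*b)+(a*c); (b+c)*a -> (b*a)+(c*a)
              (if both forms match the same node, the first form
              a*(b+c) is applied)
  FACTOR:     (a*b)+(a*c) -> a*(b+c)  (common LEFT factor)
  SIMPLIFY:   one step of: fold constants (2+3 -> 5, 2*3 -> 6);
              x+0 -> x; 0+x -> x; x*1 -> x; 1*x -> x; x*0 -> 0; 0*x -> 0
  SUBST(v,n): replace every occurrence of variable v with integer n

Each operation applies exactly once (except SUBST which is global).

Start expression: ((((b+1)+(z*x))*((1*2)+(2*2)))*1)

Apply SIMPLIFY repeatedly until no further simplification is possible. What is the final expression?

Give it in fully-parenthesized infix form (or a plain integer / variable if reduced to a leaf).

Answer: (((b+1)+(z*x))*6)

Derivation:
Start: ((((b+1)+(z*x))*((1*2)+(2*2)))*1)
Step 1: at root: ((((b+1)+(z*x))*((1*2)+(2*2)))*1) -> (((b+1)+(z*x))*((1*2)+(2*2))); overall: ((((b+1)+(z*x))*((1*2)+(2*2)))*1) -> (((b+1)+(z*x))*((1*2)+(2*2)))
Step 2: at RL: (1*2) -> 2; overall: (((b+1)+(z*x))*((1*2)+(2*2))) -> (((b+1)+(z*x))*(2+(2*2)))
Step 3: at RR: (2*2) -> 4; overall: (((b+1)+(z*x))*(2+(2*2))) -> (((b+1)+(z*x))*(2+4))
Step 4: at R: (2+4) -> 6; overall: (((b+1)+(z*x))*(2+4)) -> (((b+1)+(z*x))*6)
Fixed point: (((b+1)+(z*x))*6)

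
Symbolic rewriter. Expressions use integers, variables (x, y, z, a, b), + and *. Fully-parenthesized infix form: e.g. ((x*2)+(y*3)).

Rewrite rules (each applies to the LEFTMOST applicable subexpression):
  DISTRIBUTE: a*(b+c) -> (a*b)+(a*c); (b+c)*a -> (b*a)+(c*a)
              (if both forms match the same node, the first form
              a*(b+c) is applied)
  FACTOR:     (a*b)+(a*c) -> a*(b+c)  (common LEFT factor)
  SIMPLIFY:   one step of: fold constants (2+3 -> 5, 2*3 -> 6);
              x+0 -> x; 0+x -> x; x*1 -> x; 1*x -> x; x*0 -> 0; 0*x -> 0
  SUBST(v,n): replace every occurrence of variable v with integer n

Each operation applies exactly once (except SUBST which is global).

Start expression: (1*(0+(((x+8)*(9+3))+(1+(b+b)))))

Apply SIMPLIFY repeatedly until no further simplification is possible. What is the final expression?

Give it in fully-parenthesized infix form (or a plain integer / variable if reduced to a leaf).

Answer: (((x+8)*12)+(1+(b+b)))

Derivation:
Start: (1*(0+(((x+8)*(9+3))+(1+(b+b)))))
Step 1: at root: (1*(0+(((x+8)*(9+3))+(1+(b+b))))) -> (0+(((x+8)*(9+3))+(1+(b+b)))); overall: (1*(0+(((x+8)*(9+3))+(1+(b+b))))) -> (0+(((x+8)*(9+3))+(1+(b+b))))
Step 2: at root: (0+(((x+8)*(9+3))+(1+(b+b)))) -> (((x+8)*(9+3))+(1+(b+b))); overall: (0+(((x+8)*(9+3))+(1+(b+b)))) -> (((x+8)*(9+3))+(1+(b+b)))
Step 3: at LR: (9+3) -> 12; overall: (((x+8)*(9+3))+(1+(b+b))) -> (((x+8)*12)+(1+(b+b)))
Fixed point: (((x+8)*12)+(1+(b+b)))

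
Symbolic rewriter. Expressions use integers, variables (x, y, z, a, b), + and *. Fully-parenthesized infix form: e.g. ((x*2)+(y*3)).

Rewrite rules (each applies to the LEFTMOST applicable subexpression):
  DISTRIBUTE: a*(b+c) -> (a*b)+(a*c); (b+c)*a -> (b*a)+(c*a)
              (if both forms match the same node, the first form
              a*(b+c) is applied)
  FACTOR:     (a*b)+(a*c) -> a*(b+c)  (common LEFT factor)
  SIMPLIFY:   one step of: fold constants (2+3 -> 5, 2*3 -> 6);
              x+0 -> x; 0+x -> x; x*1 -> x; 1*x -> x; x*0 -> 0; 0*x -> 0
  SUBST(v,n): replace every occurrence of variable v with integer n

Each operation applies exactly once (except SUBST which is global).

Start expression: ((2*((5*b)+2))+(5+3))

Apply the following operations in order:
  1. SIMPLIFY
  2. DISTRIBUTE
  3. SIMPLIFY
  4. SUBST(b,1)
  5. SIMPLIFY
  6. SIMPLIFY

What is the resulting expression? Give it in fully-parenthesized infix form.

Answer: ((10+4)+8)

Derivation:
Start: ((2*((5*b)+2))+(5+3))
Apply SIMPLIFY at R (target: (5+3)): ((2*((5*b)+2))+(5+3)) -> ((2*((5*b)+2))+8)
Apply DISTRIBUTE at L (target: (2*((5*b)+2))): ((2*((5*b)+2))+8) -> (((2*(5*b))+(2*2))+8)
Apply SIMPLIFY at LR (target: (2*2)): (((2*(5*b))+(2*2))+8) -> (((2*(5*b))+4)+8)
Apply SUBST(b,1): (((2*(5*b))+4)+8) -> (((2*(5*1))+4)+8)
Apply SIMPLIFY at LLR (target: (5*1)): (((2*(5*1))+4)+8) -> (((2*5)+4)+8)
Apply SIMPLIFY at LL (target: (2*5)): (((2*5)+4)+8) -> ((10+4)+8)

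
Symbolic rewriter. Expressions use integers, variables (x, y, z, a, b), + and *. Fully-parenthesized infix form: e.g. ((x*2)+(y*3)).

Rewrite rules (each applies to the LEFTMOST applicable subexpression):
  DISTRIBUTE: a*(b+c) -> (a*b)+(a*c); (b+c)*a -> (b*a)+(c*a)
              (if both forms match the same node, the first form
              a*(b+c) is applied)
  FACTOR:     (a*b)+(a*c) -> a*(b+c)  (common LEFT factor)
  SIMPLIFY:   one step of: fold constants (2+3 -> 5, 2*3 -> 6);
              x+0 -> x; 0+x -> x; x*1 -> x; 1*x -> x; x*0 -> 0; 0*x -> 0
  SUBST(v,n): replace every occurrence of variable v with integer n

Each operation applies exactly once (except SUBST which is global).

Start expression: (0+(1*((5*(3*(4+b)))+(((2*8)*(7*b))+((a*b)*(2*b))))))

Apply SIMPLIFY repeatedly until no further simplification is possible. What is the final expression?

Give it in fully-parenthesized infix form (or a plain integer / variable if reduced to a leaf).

Answer: ((5*(3*(4+b)))+((16*(7*b))+((a*b)*(2*b))))

Derivation:
Start: (0+(1*((5*(3*(4+b)))+(((2*8)*(7*b))+((a*b)*(2*b))))))
Step 1: at root: (0+(1*((5*(3*(4+b)))+(((2*8)*(7*b))+((a*b)*(2*b)))))) -> (1*((5*(3*(4+b)))+(((2*8)*(7*b))+((a*b)*(2*b))))); overall: (0+(1*((5*(3*(4+b)))+(((2*8)*(7*b))+((a*b)*(2*b)))))) -> (1*((5*(3*(4+b)))+(((2*8)*(7*b))+((a*b)*(2*b)))))
Step 2: at root: (1*((5*(3*(4+b)))+(((2*8)*(7*b))+((a*b)*(2*b))))) -> ((5*(3*(4+b)))+(((2*8)*(7*b))+((a*b)*(2*b)))); overall: (1*((5*(3*(4+b)))+(((2*8)*(7*b))+((a*b)*(2*b))))) -> ((5*(3*(4+b)))+(((2*8)*(7*b))+((a*b)*(2*b))))
Step 3: at RLL: (2*8) -> 16; overall: ((5*(3*(4+b)))+(((2*8)*(7*b))+((a*b)*(2*b)))) -> ((5*(3*(4+b)))+((16*(7*b))+((a*b)*(2*b))))
Fixed point: ((5*(3*(4+b)))+((16*(7*b))+((a*b)*(2*b))))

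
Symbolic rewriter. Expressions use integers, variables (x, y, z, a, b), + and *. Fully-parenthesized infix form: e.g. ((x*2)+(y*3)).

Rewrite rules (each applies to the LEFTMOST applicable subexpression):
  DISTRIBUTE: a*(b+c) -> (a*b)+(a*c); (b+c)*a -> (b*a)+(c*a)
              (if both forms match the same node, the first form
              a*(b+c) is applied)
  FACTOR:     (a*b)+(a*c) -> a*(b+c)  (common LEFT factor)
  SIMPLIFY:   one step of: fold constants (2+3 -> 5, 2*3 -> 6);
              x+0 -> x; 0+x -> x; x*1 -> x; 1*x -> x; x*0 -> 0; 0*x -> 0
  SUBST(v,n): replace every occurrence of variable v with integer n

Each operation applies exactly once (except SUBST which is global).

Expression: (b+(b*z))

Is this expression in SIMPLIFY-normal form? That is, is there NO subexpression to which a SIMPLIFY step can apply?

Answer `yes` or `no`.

Expression: (b+(b*z))
Scanning for simplifiable subexpressions (pre-order)...
  at root: (b+(b*z)) (not simplifiable)
  at R: (b*z) (not simplifiable)
Result: no simplifiable subexpression found -> normal form.

Answer: yes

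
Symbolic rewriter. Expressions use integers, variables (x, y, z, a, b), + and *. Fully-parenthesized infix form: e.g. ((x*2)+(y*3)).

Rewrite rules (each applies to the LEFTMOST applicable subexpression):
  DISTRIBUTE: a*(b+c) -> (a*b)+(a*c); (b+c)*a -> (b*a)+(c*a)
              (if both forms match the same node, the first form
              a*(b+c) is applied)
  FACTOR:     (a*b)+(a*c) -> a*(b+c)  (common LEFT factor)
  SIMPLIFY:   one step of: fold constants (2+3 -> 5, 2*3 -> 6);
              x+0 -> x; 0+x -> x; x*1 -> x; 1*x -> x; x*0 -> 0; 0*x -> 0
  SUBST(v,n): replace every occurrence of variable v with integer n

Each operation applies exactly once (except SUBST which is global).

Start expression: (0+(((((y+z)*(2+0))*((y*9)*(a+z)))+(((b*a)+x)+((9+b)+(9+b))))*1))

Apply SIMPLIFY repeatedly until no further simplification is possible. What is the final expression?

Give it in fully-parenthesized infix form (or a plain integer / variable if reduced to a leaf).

Start: (0+(((((y+z)*(2+0))*((y*9)*(a+z)))+(((b*a)+x)+((9+b)+(9+b))))*1))
Step 1: at root: (0+(((((y+z)*(2+0))*((y*9)*(a+z)))+(((b*a)+x)+((9+b)+(9+b))))*1)) -> (((((y+z)*(2+0))*((y*9)*(a+z)))+(((b*a)+x)+((9+b)+(9+b))))*1); overall: (0+(((((y+z)*(2+0))*((y*9)*(a+z)))+(((b*a)+x)+((9+b)+(9+b))))*1)) -> (((((y+z)*(2+0))*((y*9)*(a+z)))+(((b*a)+x)+((9+b)+(9+b))))*1)
Step 2: at root: (((((y+z)*(2+0))*((y*9)*(a+z)))+(((b*a)+x)+((9+b)+(9+b))))*1) -> ((((y+z)*(2+0))*((y*9)*(a+z)))+(((b*a)+x)+((9+b)+(9+b)))); overall: (((((y+z)*(2+0))*((y*9)*(a+z)))+(((b*a)+x)+((9+b)+(9+b))))*1) -> ((((y+z)*(2+0))*((y*9)*(a+z)))+(((b*a)+x)+((9+b)+(9+b))))
Step 3: at LLR: (2+0) -> 2; overall: ((((y+z)*(2+0))*((y*9)*(a+z)))+(((b*a)+x)+((9+b)+(9+b)))) -> ((((y+z)*2)*((y*9)*(a+z)))+(((b*a)+x)+((9+b)+(9+b))))
Fixed point: ((((y+z)*2)*((y*9)*(a+z)))+(((b*a)+x)+((9+b)+(9+b))))

Answer: ((((y+z)*2)*((y*9)*(a+z)))+(((b*a)+x)+((9+b)+(9+b))))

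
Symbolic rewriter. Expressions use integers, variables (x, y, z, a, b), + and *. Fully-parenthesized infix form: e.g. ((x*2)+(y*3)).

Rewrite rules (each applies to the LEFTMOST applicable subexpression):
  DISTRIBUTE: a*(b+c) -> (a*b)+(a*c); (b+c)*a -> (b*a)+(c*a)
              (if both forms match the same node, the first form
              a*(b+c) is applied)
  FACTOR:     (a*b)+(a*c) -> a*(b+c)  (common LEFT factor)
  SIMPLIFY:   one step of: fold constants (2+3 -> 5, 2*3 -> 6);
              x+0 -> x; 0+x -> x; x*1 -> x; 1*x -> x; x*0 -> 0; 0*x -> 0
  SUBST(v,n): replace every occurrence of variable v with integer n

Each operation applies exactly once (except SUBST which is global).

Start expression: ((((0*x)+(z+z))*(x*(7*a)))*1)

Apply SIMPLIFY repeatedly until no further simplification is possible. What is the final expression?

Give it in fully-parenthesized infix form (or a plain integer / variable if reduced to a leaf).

Answer: ((z+z)*(x*(7*a)))

Derivation:
Start: ((((0*x)+(z+z))*(x*(7*a)))*1)
Step 1: at root: ((((0*x)+(z+z))*(x*(7*a)))*1) -> (((0*x)+(z+z))*(x*(7*a))); overall: ((((0*x)+(z+z))*(x*(7*a)))*1) -> (((0*x)+(z+z))*(x*(7*a)))
Step 2: at LL: (0*x) -> 0; overall: (((0*x)+(z+z))*(x*(7*a))) -> ((0+(z+z))*(x*(7*a)))
Step 3: at L: (0+(z+z)) -> (z+z); overall: ((0+(z+z))*(x*(7*a))) -> ((z+z)*(x*(7*a)))
Fixed point: ((z+z)*(x*(7*a)))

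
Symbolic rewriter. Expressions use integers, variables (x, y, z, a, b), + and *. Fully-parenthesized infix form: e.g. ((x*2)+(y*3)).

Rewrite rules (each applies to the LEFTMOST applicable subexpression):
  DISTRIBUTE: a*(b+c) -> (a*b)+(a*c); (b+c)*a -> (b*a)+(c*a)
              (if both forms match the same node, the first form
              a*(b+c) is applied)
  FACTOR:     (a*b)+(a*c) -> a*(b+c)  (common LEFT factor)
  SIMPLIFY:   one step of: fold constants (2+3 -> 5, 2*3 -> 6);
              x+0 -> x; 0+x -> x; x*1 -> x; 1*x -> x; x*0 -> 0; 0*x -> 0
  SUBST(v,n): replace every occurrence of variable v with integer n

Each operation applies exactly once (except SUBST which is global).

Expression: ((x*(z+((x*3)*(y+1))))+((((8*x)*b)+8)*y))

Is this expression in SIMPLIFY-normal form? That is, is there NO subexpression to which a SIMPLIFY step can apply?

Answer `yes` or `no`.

Answer: yes

Derivation:
Expression: ((x*(z+((x*3)*(y+1))))+((((8*x)*b)+8)*y))
Scanning for simplifiable subexpressions (pre-order)...
  at root: ((x*(z+((x*3)*(y+1))))+((((8*x)*b)+8)*y)) (not simplifiable)
  at L: (x*(z+((x*3)*(y+1)))) (not simplifiable)
  at LR: (z+((x*3)*(y+1))) (not simplifiable)
  at LRR: ((x*3)*(y+1)) (not simplifiable)
  at LRRL: (x*3) (not simplifiable)
  at LRRR: (y+1) (not simplifiable)
  at R: ((((8*x)*b)+8)*y) (not simplifiable)
  at RL: (((8*x)*b)+8) (not simplifiable)
  at RLL: ((8*x)*b) (not simplifiable)
  at RLLL: (8*x) (not simplifiable)
Result: no simplifiable subexpression found -> normal form.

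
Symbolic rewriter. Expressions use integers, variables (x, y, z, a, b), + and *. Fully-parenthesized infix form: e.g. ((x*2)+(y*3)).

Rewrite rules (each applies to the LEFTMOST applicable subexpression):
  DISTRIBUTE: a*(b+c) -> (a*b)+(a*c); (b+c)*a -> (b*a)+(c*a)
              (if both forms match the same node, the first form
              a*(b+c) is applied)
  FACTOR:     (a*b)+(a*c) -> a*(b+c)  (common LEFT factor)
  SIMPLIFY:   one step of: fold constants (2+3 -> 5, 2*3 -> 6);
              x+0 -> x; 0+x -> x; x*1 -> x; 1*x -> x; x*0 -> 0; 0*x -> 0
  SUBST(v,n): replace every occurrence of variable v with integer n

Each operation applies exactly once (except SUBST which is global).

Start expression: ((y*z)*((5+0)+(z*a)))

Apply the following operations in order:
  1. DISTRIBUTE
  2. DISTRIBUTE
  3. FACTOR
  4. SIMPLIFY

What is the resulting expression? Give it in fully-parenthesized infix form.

Answer: (((y*z)*5)+((y*z)*(z*a)))

Derivation:
Start: ((y*z)*((5+0)+(z*a)))
Apply DISTRIBUTE at root (target: ((y*z)*((5+0)+(z*a)))): ((y*z)*((5+0)+(z*a))) -> (((y*z)*(5+0))+((y*z)*(z*a)))
Apply DISTRIBUTE at L (target: ((y*z)*(5+0))): (((y*z)*(5+0))+((y*z)*(z*a))) -> ((((y*z)*5)+((y*z)*0))+((y*z)*(z*a)))
Apply FACTOR at L (target: (((y*z)*5)+((y*z)*0))): ((((y*z)*5)+((y*z)*0))+((y*z)*(z*a))) -> (((y*z)*(5+0))+((y*z)*(z*a)))
Apply SIMPLIFY at LR (target: (5+0)): (((y*z)*(5+0))+((y*z)*(z*a))) -> (((y*z)*5)+((y*z)*(z*a)))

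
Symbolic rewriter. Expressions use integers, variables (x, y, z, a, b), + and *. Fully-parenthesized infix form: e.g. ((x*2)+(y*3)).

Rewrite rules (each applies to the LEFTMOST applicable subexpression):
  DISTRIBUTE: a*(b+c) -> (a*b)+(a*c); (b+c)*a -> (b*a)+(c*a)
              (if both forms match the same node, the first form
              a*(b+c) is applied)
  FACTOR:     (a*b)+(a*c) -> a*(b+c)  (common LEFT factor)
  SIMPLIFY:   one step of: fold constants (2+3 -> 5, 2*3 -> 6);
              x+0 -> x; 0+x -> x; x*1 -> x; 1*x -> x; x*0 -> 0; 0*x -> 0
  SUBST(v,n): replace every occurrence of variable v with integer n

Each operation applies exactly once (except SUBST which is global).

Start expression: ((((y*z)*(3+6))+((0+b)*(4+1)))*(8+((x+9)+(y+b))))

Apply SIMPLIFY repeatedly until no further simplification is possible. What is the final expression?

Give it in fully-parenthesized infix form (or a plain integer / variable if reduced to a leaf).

Start: ((((y*z)*(3+6))+((0+b)*(4+1)))*(8+((x+9)+(y+b))))
Step 1: at LLR: (3+6) -> 9; overall: ((((y*z)*(3+6))+((0+b)*(4+1)))*(8+((x+9)+(y+b)))) -> ((((y*z)*9)+((0+b)*(4+1)))*(8+((x+9)+(y+b))))
Step 2: at LRL: (0+b) -> b; overall: ((((y*z)*9)+((0+b)*(4+1)))*(8+((x+9)+(y+b)))) -> ((((y*z)*9)+(b*(4+1)))*(8+((x+9)+(y+b))))
Step 3: at LRR: (4+1) -> 5; overall: ((((y*z)*9)+(b*(4+1)))*(8+((x+9)+(y+b)))) -> ((((y*z)*9)+(b*5))*(8+((x+9)+(y+b))))
Fixed point: ((((y*z)*9)+(b*5))*(8+((x+9)+(y+b))))

Answer: ((((y*z)*9)+(b*5))*(8+((x+9)+(y+b))))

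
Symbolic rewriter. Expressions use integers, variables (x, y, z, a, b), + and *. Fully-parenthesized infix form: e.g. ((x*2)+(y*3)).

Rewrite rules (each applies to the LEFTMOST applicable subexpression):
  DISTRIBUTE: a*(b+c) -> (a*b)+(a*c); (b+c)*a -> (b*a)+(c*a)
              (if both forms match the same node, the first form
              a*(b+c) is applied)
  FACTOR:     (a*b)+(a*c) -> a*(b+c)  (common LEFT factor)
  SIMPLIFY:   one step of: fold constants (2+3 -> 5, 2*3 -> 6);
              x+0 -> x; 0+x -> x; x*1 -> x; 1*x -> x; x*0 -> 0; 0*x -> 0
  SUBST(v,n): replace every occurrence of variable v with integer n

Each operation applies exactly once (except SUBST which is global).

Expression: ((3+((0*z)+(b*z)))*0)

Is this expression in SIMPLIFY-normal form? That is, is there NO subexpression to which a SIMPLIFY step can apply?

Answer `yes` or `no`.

Expression: ((3+((0*z)+(b*z)))*0)
Scanning for simplifiable subexpressions (pre-order)...
  at root: ((3+((0*z)+(b*z)))*0) (SIMPLIFIABLE)
  at L: (3+((0*z)+(b*z))) (not simplifiable)
  at LR: ((0*z)+(b*z)) (not simplifiable)
  at LRL: (0*z) (SIMPLIFIABLE)
  at LRR: (b*z) (not simplifiable)
Found simplifiable subexpr at path root: ((3+((0*z)+(b*z)))*0)
One SIMPLIFY step would give: 0
-> NOT in normal form.

Answer: no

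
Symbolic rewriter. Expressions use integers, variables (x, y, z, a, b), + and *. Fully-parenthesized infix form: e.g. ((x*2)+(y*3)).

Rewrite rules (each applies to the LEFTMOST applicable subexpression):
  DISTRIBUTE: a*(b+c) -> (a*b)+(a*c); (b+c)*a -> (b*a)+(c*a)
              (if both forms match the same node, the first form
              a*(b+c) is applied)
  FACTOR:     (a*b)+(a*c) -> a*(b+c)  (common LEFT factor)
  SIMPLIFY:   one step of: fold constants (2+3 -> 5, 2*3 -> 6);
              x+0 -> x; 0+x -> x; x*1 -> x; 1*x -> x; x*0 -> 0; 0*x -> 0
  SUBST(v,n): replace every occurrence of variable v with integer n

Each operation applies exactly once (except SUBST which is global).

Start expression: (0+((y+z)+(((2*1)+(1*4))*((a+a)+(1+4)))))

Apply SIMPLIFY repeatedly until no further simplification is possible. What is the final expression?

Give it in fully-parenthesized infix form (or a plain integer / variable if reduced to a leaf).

Answer: ((y+z)+(6*((a+a)+5)))

Derivation:
Start: (0+((y+z)+(((2*1)+(1*4))*((a+a)+(1+4)))))
Step 1: at root: (0+((y+z)+(((2*1)+(1*4))*((a+a)+(1+4))))) -> ((y+z)+(((2*1)+(1*4))*((a+a)+(1+4)))); overall: (0+((y+z)+(((2*1)+(1*4))*((a+a)+(1+4))))) -> ((y+z)+(((2*1)+(1*4))*((a+a)+(1+4))))
Step 2: at RLL: (2*1) -> 2; overall: ((y+z)+(((2*1)+(1*4))*((a+a)+(1+4)))) -> ((y+z)+((2+(1*4))*((a+a)+(1+4))))
Step 3: at RLR: (1*4) -> 4; overall: ((y+z)+((2+(1*4))*((a+a)+(1+4)))) -> ((y+z)+((2+4)*((a+a)+(1+4))))
Step 4: at RL: (2+4) -> 6; overall: ((y+z)+((2+4)*((a+a)+(1+4)))) -> ((y+z)+(6*((a+a)+(1+4))))
Step 5: at RRR: (1+4) -> 5; overall: ((y+z)+(6*((a+a)+(1+4)))) -> ((y+z)+(6*((a+a)+5)))
Fixed point: ((y+z)+(6*((a+a)+5)))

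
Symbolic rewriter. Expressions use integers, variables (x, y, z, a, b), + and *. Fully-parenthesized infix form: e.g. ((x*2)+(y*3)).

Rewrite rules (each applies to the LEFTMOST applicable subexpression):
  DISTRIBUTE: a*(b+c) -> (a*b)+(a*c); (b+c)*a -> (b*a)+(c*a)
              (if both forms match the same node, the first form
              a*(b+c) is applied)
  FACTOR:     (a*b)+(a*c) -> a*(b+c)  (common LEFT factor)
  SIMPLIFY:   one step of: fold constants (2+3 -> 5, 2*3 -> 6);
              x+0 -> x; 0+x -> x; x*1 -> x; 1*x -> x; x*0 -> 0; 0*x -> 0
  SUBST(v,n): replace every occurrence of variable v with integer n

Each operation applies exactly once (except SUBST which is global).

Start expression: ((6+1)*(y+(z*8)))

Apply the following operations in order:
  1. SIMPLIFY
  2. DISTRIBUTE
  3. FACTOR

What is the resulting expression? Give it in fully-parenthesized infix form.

Start: ((6+1)*(y+(z*8)))
Apply SIMPLIFY at L (target: (6+1)): ((6+1)*(y+(z*8))) -> (7*(y+(z*8)))
Apply DISTRIBUTE at root (target: (7*(y+(z*8)))): (7*(y+(z*8))) -> ((7*y)+(7*(z*8)))
Apply FACTOR at root (target: ((7*y)+(7*(z*8)))): ((7*y)+(7*(z*8))) -> (7*(y+(z*8)))

Answer: (7*(y+(z*8)))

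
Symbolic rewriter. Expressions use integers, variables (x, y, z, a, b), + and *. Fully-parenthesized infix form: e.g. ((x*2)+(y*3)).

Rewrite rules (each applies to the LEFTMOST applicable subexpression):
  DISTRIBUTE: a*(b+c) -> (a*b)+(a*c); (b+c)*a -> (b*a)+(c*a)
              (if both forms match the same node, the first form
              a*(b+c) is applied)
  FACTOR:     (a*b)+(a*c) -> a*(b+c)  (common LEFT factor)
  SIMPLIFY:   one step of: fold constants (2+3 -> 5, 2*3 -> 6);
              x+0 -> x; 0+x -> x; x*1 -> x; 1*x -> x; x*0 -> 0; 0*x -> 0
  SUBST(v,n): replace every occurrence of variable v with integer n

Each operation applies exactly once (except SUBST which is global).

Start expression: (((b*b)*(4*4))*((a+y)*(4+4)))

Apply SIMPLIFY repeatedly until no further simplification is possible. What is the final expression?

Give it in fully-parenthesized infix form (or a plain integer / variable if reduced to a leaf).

Answer: (((b*b)*16)*((a+y)*8))

Derivation:
Start: (((b*b)*(4*4))*((a+y)*(4+4)))
Step 1: at LR: (4*4) -> 16; overall: (((b*b)*(4*4))*((a+y)*(4+4))) -> (((b*b)*16)*((a+y)*(4+4)))
Step 2: at RR: (4+4) -> 8; overall: (((b*b)*16)*((a+y)*(4+4))) -> (((b*b)*16)*((a+y)*8))
Fixed point: (((b*b)*16)*((a+y)*8))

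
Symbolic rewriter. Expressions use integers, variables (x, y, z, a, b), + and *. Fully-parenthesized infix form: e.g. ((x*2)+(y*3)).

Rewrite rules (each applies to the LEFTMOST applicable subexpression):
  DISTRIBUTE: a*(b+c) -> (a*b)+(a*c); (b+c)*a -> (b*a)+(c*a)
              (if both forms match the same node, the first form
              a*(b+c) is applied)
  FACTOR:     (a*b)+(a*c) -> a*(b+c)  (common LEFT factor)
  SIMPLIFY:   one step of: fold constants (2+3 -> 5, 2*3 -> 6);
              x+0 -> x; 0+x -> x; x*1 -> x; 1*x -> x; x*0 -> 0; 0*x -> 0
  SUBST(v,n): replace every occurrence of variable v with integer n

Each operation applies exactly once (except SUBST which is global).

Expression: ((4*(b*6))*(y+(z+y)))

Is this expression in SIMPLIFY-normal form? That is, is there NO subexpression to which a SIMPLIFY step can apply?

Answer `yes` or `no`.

Expression: ((4*(b*6))*(y+(z+y)))
Scanning for simplifiable subexpressions (pre-order)...
  at root: ((4*(b*6))*(y+(z+y))) (not simplifiable)
  at L: (4*(b*6)) (not simplifiable)
  at LR: (b*6) (not simplifiable)
  at R: (y+(z+y)) (not simplifiable)
  at RR: (z+y) (not simplifiable)
Result: no simplifiable subexpression found -> normal form.

Answer: yes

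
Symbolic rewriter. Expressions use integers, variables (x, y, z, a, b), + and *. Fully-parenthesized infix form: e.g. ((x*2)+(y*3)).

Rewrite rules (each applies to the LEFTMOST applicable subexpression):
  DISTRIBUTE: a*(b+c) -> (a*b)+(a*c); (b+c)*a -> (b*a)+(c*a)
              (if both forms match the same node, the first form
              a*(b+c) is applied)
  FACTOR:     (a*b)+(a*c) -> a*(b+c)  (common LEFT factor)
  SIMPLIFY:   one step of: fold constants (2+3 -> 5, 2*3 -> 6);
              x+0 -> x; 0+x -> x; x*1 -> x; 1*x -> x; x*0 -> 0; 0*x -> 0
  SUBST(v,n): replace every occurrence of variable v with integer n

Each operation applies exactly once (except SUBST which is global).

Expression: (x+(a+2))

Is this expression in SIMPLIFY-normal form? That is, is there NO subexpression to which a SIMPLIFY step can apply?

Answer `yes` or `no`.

Expression: (x+(a+2))
Scanning for simplifiable subexpressions (pre-order)...
  at root: (x+(a+2)) (not simplifiable)
  at R: (a+2) (not simplifiable)
Result: no simplifiable subexpression found -> normal form.

Answer: yes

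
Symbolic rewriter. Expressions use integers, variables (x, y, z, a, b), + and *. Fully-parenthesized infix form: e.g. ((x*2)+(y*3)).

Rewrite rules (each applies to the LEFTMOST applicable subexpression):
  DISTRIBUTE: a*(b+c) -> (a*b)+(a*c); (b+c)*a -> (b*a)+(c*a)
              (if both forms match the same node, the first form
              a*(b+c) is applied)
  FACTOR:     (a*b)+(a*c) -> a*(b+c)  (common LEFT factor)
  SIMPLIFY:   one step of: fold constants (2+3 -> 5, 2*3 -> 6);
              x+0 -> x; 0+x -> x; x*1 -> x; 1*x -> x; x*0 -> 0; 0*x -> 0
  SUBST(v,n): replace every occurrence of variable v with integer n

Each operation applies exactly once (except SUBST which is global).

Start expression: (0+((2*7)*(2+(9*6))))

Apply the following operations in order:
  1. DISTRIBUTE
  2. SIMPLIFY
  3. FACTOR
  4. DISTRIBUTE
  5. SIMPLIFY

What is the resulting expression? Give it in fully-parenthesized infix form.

Answer: ((14*2)+((2*7)*(9*6)))

Derivation:
Start: (0+((2*7)*(2+(9*6))))
Apply DISTRIBUTE at R (target: ((2*7)*(2+(9*6)))): (0+((2*7)*(2+(9*6)))) -> (0+(((2*7)*2)+((2*7)*(9*6))))
Apply SIMPLIFY at root (target: (0+(((2*7)*2)+((2*7)*(9*6))))): (0+(((2*7)*2)+((2*7)*(9*6)))) -> (((2*7)*2)+((2*7)*(9*6)))
Apply FACTOR at root (target: (((2*7)*2)+((2*7)*(9*6)))): (((2*7)*2)+((2*7)*(9*6))) -> ((2*7)*(2+(9*6)))
Apply DISTRIBUTE at root (target: ((2*7)*(2+(9*6)))): ((2*7)*(2+(9*6))) -> (((2*7)*2)+((2*7)*(9*6)))
Apply SIMPLIFY at LL (target: (2*7)): (((2*7)*2)+((2*7)*(9*6))) -> ((14*2)+((2*7)*(9*6)))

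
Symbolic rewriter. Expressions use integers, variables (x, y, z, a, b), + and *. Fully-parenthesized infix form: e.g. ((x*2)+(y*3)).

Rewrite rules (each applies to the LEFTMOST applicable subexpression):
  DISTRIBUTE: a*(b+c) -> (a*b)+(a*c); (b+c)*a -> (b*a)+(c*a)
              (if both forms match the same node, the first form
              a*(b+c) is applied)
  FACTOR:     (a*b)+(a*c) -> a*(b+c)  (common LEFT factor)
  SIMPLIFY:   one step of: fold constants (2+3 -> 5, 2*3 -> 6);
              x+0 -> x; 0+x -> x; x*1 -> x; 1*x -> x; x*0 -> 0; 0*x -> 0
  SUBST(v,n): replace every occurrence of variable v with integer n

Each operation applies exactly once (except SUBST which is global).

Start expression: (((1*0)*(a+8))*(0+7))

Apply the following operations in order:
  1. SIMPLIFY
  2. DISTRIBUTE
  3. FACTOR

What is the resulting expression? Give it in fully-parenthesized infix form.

Start: (((1*0)*(a+8))*(0+7))
Apply SIMPLIFY at LL (target: (1*0)): (((1*0)*(a+8))*(0+7)) -> ((0*(a+8))*(0+7))
Apply DISTRIBUTE at root (target: ((0*(a+8))*(0+7))): ((0*(a+8))*(0+7)) -> (((0*(a+8))*0)+((0*(a+8))*7))
Apply FACTOR at root (target: (((0*(a+8))*0)+((0*(a+8))*7))): (((0*(a+8))*0)+((0*(a+8))*7)) -> ((0*(a+8))*(0+7))

Answer: ((0*(a+8))*(0+7))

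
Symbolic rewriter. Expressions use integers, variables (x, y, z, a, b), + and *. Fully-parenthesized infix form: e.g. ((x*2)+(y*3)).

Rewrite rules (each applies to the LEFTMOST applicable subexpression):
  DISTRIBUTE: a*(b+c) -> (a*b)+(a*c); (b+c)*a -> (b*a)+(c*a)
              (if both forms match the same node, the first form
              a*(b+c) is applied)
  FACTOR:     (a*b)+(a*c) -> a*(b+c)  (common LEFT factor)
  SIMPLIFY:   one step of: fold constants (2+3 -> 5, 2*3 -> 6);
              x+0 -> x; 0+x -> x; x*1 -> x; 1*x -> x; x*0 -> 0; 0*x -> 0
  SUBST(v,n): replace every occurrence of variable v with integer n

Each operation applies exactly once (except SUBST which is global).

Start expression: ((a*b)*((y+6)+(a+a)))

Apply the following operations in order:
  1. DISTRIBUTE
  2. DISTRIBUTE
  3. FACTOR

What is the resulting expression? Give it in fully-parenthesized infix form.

Start: ((a*b)*((y+6)+(a+a)))
Apply DISTRIBUTE at root (target: ((a*b)*((y+6)+(a+a)))): ((a*b)*((y+6)+(a+a))) -> (((a*b)*(y+6))+((a*b)*(a+a)))
Apply DISTRIBUTE at L (target: ((a*b)*(y+6))): (((a*b)*(y+6))+((a*b)*(a+a))) -> ((((a*b)*y)+((a*b)*6))+((a*b)*(a+a)))
Apply FACTOR at L (target: (((a*b)*y)+((a*b)*6))): ((((a*b)*y)+((a*b)*6))+((a*b)*(a+a))) -> (((a*b)*(y+6))+((a*b)*(a+a)))

Answer: (((a*b)*(y+6))+((a*b)*(a+a)))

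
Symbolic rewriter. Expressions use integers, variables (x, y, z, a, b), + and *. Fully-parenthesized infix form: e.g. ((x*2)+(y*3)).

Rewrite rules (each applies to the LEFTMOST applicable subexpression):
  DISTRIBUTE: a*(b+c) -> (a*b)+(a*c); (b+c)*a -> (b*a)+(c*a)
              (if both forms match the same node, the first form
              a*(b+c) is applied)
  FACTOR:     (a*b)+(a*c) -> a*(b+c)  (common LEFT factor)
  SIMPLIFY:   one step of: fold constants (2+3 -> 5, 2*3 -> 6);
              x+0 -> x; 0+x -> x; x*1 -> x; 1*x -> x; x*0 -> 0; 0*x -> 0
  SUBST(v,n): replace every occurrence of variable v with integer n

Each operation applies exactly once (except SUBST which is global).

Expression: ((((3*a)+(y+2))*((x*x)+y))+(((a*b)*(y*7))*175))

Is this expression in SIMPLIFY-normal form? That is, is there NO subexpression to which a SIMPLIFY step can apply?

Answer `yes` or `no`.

Expression: ((((3*a)+(y+2))*((x*x)+y))+(((a*b)*(y*7))*175))
Scanning for simplifiable subexpressions (pre-order)...
  at root: ((((3*a)+(y+2))*((x*x)+y))+(((a*b)*(y*7))*175)) (not simplifiable)
  at L: (((3*a)+(y+2))*((x*x)+y)) (not simplifiable)
  at LL: ((3*a)+(y+2)) (not simplifiable)
  at LLL: (3*a) (not simplifiable)
  at LLR: (y+2) (not simplifiable)
  at LR: ((x*x)+y) (not simplifiable)
  at LRL: (x*x) (not simplifiable)
  at R: (((a*b)*(y*7))*175) (not simplifiable)
  at RL: ((a*b)*(y*7)) (not simplifiable)
  at RLL: (a*b) (not simplifiable)
  at RLR: (y*7) (not simplifiable)
Result: no simplifiable subexpression found -> normal form.

Answer: yes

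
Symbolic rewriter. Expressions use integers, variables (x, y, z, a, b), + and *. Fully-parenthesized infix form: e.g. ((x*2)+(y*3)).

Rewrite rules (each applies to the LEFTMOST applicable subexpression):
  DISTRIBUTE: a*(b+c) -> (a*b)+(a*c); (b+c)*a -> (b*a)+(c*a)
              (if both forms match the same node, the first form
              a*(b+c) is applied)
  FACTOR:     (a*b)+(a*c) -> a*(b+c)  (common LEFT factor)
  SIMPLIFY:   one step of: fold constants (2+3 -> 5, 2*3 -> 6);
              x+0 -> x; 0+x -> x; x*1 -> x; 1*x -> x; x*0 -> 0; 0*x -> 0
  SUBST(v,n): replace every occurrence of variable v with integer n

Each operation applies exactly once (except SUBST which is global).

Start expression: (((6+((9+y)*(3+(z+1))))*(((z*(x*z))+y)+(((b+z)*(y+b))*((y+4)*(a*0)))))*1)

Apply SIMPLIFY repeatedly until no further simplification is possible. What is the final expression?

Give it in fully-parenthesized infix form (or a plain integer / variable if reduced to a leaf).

Answer: ((6+((9+y)*(3+(z+1))))*((z*(x*z))+y))

Derivation:
Start: (((6+((9+y)*(3+(z+1))))*(((z*(x*z))+y)+(((b+z)*(y+b))*((y+4)*(a*0)))))*1)
Step 1: at root: (((6+((9+y)*(3+(z+1))))*(((z*(x*z))+y)+(((b+z)*(y+b))*((y+4)*(a*0)))))*1) -> ((6+((9+y)*(3+(z+1))))*(((z*(x*z))+y)+(((b+z)*(y+b))*((y+4)*(a*0))))); overall: (((6+((9+y)*(3+(z+1))))*(((z*(x*z))+y)+(((b+z)*(y+b))*((y+4)*(a*0)))))*1) -> ((6+((9+y)*(3+(z+1))))*(((z*(x*z))+y)+(((b+z)*(y+b))*((y+4)*(a*0)))))
Step 2: at RRRR: (a*0) -> 0; overall: ((6+((9+y)*(3+(z+1))))*(((z*(x*z))+y)+(((b+z)*(y+b))*((y+4)*(a*0))))) -> ((6+((9+y)*(3+(z+1))))*(((z*(x*z))+y)+(((b+z)*(y+b))*((y+4)*0))))
Step 3: at RRR: ((y+4)*0) -> 0; overall: ((6+((9+y)*(3+(z+1))))*(((z*(x*z))+y)+(((b+z)*(y+b))*((y+4)*0)))) -> ((6+((9+y)*(3+(z+1))))*(((z*(x*z))+y)+(((b+z)*(y+b))*0)))
Step 4: at RR: (((b+z)*(y+b))*0) -> 0; overall: ((6+((9+y)*(3+(z+1))))*(((z*(x*z))+y)+(((b+z)*(y+b))*0))) -> ((6+((9+y)*(3+(z+1))))*(((z*(x*z))+y)+0))
Step 5: at R: (((z*(x*z))+y)+0) -> ((z*(x*z))+y); overall: ((6+((9+y)*(3+(z+1))))*(((z*(x*z))+y)+0)) -> ((6+((9+y)*(3+(z+1))))*((z*(x*z))+y))
Fixed point: ((6+((9+y)*(3+(z+1))))*((z*(x*z))+y))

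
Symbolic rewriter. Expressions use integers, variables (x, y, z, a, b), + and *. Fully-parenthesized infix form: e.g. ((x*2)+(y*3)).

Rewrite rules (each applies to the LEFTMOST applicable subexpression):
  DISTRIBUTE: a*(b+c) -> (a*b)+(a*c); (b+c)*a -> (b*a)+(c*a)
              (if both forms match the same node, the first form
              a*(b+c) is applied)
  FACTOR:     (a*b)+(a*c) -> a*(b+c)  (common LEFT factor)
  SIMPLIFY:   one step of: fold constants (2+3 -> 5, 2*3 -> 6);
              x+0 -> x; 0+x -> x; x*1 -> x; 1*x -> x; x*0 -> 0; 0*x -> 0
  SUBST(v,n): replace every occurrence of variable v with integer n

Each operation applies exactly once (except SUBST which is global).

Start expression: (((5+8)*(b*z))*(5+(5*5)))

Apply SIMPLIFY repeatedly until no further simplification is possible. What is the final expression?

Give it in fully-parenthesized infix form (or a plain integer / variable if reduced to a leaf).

Answer: ((13*(b*z))*30)

Derivation:
Start: (((5+8)*(b*z))*(5+(5*5)))
Step 1: at LL: (5+8) -> 13; overall: (((5+8)*(b*z))*(5+(5*5))) -> ((13*(b*z))*(5+(5*5)))
Step 2: at RR: (5*5) -> 25; overall: ((13*(b*z))*(5+(5*5))) -> ((13*(b*z))*(5+25))
Step 3: at R: (5+25) -> 30; overall: ((13*(b*z))*(5+25)) -> ((13*(b*z))*30)
Fixed point: ((13*(b*z))*30)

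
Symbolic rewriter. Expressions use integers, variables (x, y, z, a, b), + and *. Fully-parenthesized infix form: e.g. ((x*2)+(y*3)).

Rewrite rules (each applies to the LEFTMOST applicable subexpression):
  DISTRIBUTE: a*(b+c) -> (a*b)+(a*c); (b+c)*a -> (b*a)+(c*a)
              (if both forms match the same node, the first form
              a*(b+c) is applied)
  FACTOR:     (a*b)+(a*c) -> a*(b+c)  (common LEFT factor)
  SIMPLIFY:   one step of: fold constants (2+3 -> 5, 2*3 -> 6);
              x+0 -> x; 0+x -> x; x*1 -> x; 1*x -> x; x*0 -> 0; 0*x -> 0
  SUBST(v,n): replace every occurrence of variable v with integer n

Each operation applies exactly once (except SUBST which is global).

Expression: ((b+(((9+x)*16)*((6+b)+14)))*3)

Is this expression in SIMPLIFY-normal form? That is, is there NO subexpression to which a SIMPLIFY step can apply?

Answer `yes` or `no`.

Answer: yes

Derivation:
Expression: ((b+(((9+x)*16)*((6+b)+14)))*3)
Scanning for simplifiable subexpressions (pre-order)...
  at root: ((b+(((9+x)*16)*((6+b)+14)))*3) (not simplifiable)
  at L: (b+(((9+x)*16)*((6+b)+14))) (not simplifiable)
  at LR: (((9+x)*16)*((6+b)+14)) (not simplifiable)
  at LRL: ((9+x)*16) (not simplifiable)
  at LRLL: (9+x) (not simplifiable)
  at LRR: ((6+b)+14) (not simplifiable)
  at LRRL: (6+b) (not simplifiable)
Result: no simplifiable subexpression found -> normal form.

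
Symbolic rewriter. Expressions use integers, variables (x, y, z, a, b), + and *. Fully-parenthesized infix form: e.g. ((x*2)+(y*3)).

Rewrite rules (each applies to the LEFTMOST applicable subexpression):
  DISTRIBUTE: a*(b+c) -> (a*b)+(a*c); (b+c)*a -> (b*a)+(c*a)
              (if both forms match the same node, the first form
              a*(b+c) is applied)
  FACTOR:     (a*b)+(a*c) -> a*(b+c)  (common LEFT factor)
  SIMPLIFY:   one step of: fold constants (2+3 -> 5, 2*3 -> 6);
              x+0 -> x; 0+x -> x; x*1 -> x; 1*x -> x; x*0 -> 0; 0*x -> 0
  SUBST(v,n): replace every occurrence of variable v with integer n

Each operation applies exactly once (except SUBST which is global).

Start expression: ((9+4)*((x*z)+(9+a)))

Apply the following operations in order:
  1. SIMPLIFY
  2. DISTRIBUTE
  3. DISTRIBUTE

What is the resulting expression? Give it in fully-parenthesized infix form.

Start: ((9+4)*((x*z)+(9+a)))
Apply SIMPLIFY at L (target: (9+4)): ((9+4)*((x*z)+(9+a))) -> (13*((x*z)+(9+a)))
Apply DISTRIBUTE at root (target: (13*((x*z)+(9+a)))): (13*((x*z)+(9+a))) -> ((13*(x*z))+(13*(9+a)))
Apply DISTRIBUTE at R (target: (13*(9+a))): ((13*(x*z))+(13*(9+a))) -> ((13*(x*z))+((13*9)+(13*a)))

Answer: ((13*(x*z))+((13*9)+(13*a)))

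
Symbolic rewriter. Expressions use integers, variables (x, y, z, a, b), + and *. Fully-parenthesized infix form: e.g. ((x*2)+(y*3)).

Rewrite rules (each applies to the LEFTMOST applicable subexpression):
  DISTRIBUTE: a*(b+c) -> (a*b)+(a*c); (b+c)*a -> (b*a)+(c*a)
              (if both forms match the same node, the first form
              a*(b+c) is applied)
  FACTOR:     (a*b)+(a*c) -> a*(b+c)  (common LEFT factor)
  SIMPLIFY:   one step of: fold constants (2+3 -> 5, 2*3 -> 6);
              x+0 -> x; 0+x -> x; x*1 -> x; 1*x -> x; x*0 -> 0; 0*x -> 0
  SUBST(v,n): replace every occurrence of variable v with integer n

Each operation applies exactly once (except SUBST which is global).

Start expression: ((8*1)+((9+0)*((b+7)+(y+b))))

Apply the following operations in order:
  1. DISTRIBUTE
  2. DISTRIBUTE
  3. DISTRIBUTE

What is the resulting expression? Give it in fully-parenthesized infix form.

Start: ((8*1)+((9+0)*((b+7)+(y+b))))
Apply DISTRIBUTE at R (target: ((9+0)*((b+7)+(y+b)))): ((8*1)+((9+0)*((b+7)+(y+b)))) -> ((8*1)+(((9+0)*(b+7))+((9+0)*(y+b))))
Apply DISTRIBUTE at RL (target: ((9+0)*(b+7))): ((8*1)+(((9+0)*(b+7))+((9+0)*(y+b)))) -> ((8*1)+((((9+0)*b)+((9+0)*7))+((9+0)*(y+b))))
Apply DISTRIBUTE at RLL (target: ((9+0)*b)): ((8*1)+((((9+0)*b)+((9+0)*7))+((9+0)*(y+b)))) -> ((8*1)+((((9*b)+(0*b))+((9+0)*7))+((9+0)*(y+b))))

Answer: ((8*1)+((((9*b)+(0*b))+((9+0)*7))+((9+0)*(y+b))))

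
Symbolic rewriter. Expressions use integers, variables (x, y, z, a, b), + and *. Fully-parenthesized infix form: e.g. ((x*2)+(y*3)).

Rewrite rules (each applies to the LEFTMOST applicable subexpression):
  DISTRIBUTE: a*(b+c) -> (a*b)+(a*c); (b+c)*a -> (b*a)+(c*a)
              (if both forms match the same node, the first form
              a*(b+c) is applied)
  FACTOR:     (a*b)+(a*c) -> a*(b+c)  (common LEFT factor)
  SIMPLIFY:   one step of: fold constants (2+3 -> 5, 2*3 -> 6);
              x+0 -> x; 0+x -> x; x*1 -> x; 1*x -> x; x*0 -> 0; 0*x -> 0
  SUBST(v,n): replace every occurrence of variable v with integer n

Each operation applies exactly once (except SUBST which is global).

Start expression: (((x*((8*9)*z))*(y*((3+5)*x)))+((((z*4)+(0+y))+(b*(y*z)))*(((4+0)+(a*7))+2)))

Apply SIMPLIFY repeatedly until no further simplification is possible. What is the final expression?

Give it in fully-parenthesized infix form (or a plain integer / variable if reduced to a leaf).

Start: (((x*((8*9)*z))*(y*((3+5)*x)))+((((z*4)+(0+y))+(b*(y*z)))*(((4+0)+(a*7))+2)))
Step 1: at LLRL: (8*9) -> 72; overall: (((x*((8*9)*z))*(y*((3+5)*x)))+((((z*4)+(0+y))+(b*(y*z)))*(((4+0)+(a*7))+2))) -> (((x*(72*z))*(y*((3+5)*x)))+((((z*4)+(0+y))+(b*(y*z)))*(((4+0)+(a*7))+2)))
Step 2: at LRRL: (3+5) -> 8; overall: (((x*(72*z))*(y*((3+5)*x)))+((((z*4)+(0+y))+(b*(y*z)))*(((4+0)+(a*7))+2))) -> (((x*(72*z))*(y*(8*x)))+((((z*4)+(0+y))+(b*(y*z)))*(((4+0)+(a*7))+2)))
Step 3: at RLLR: (0+y) -> y; overall: (((x*(72*z))*(y*(8*x)))+((((z*4)+(0+y))+(b*(y*z)))*(((4+0)+(a*7))+2))) -> (((x*(72*z))*(y*(8*x)))+((((z*4)+y)+(b*(y*z)))*(((4+0)+(a*7))+2)))
Step 4: at RRLL: (4+0) -> 4; overall: (((x*(72*z))*(y*(8*x)))+((((z*4)+y)+(b*(y*z)))*(((4+0)+(a*7))+2))) -> (((x*(72*z))*(y*(8*x)))+((((z*4)+y)+(b*(y*z)))*((4+(a*7))+2)))
Fixed point: (((x*(72*z))*(y*(8*x)))+((((z*4)+y)+(b*(y*z)))*((4+(a*7))+2)))

Answer: (((x*(72*z))*(y*(8*x)))+((((z*4)+y)+(b*(y*z)))*((4+(a*7))+2)))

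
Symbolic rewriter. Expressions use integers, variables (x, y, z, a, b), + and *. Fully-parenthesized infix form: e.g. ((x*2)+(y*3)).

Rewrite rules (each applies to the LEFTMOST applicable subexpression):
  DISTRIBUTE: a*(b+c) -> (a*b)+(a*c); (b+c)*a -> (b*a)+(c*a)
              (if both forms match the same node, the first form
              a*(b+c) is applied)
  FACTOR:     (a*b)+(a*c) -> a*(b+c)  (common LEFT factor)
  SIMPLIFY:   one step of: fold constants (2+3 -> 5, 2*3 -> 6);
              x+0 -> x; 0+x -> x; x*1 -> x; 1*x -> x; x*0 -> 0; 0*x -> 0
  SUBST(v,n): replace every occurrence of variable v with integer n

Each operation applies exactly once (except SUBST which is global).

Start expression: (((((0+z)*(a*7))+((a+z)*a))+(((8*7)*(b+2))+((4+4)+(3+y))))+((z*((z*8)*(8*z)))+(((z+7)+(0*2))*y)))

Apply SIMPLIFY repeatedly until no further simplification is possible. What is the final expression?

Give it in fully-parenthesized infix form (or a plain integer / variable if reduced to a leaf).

Start: (((((0+z)*(a*7))+((a+z)*a))+(((8*7)*(b+2))+((4+4)+(3+y))))+((z*((z*8)*(8*z)))+(((z+7)+(0*2))*y)))
Step 1: at LLLL: (0+z) -> z; overall: (((((0+z)*(a*7))+((a+z)*a))+(((8*7)*(b+2))+((4+4)+(3+y))))+((z*((z*8)*(8*z)))+(((z+7)+(0*2))*y))) -> ((((z*(a*7))+((a+z)*a))+(((8*7)*(b+2))+((4+4)+(3+y))))+((z*((z*8)*(8*z)))+(((z+7)+(0*2))*y)))
Step 2: at LRLL: (8*7) -> 56; overall: ((((z*(a*7))+((a+z)*a))+(((8*7)*(b+2))+((4+4)+(3+y))))+((z*((z*8)*(8*z)))+(((z+7)+(0*2))*y))) -> ((((z*(a*7))+((a+z)*a))+((56*(b+2))+((4+4)+(3+y))))+((z*((z*8)*(8*z)))+(((z+7)+(0*2))*y)))
Step 3: at LRRL: (4+4) -> 8; overall: ((((z*(a*7))+((a+z)*a))+((56*(b+2))+((4+4)+(3+y))))+((z*((z*8)*(8*z)))+(((z+7)+(0*2))*y))) -> ((((z*(a*7))+((a+z)*a))+((56*(b+2))+(8+(3+y))))+((z*((z*8)*(8*z)))+(((z+7)+(0*2))*y)))
Step 4: at RRLR: (0*2) -> 0; overall: ((((z*(a*7))+((a+z)*a))+((56*(b+2))+(8+(3+y))))+((z*((z*8)*(8*z)))+(((z+7)+(0*2))*y))) -> ((((z*(a*7))+((a+z)*a))+((56*(b+2))+(8+(3+y))))+((z*((z*8)*(8*z)))+(((z+7)+0)*y)))
Step 5: at RRL: ((z+7)+0) -> (z+7); overall: ((((z*(a*7))+((a+z)*a))+((56*(b+2))+(8+(3+y))))+((z*((z*8)*(8*z)))+(((z+7)+0)*y))) -> ((((z*(a*7))+((a+z)*a))+((56*(b+2))+(8+(3+y))))+((z*((z*8)*(8*z)))+((z+7)*y)))
Fixed point: ((((z*(a*7))+((a+z)*a))+((56*(b+2))+(8+(3+y))))+((z*((z*8)*(8*z)))+((z+7)*y)))

Answer: ((((z*(a*7))+((a+z)*a))+((56*(b+2))+(8+(3+y))))+((z*((z*8)*(8*z)))+((z+7)*y)))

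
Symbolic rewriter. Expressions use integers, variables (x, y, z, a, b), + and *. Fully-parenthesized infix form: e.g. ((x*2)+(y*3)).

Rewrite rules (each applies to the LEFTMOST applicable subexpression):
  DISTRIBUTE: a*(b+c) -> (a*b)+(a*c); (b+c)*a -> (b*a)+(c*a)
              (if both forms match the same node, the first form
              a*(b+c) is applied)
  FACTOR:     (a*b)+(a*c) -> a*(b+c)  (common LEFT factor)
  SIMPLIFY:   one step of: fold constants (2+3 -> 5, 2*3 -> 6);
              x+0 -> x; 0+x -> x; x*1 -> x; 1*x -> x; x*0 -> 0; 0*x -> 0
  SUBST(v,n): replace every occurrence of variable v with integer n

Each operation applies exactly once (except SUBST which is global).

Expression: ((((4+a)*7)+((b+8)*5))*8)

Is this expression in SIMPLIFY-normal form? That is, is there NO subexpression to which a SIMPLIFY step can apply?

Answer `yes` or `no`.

Answer: yes

Derivation:
Expression: ((((4+a)*7)+((b+8)*5))*8)
Scanning for simplifiable subexpressions (pre-order)...
  at root: ((((4+a)*7)+((b+8)*5))*8) (not simplifiable)
  at L: (((4+a)*7)+((b+8)*5)) (not simplifiable)
  at LL: ((4+a)*7) (not simplifiable)
  at LLL: (4+a) (not simplifiable)
  at LR: ((b+8)*5) (not simplifiable)
  at LRL: (b+8) (not simplifiable)
Result: no simplifiable subexpression found -> normal form.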